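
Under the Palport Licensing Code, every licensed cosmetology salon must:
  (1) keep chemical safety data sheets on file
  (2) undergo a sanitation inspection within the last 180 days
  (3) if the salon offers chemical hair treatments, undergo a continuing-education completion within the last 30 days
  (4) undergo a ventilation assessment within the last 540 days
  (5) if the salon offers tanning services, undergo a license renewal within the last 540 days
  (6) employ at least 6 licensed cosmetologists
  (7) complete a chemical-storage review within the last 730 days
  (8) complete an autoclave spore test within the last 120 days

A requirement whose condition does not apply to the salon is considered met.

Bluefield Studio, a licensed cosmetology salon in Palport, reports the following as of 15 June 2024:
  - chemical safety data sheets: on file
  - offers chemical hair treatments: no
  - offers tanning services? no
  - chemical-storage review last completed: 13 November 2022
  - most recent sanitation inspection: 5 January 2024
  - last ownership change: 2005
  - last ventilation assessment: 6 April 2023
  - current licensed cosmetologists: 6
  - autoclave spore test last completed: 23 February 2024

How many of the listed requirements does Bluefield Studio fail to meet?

0

1. chemical safety data sheets present → met
2. sanitation inspection 162 days ago vs limit 180 → met
3. condition 'offers chemical hair treatments' does not hold → requirement n/a → met
4. ventilation assessment 436 days ago vs limit 540 → met
5. condition 'offers tanning services' does not hold → requirement n/a → met
6. licensed cosmetologists 6 ≥ 6 → met
7. chemical-storage review 580 days ago vs limit 730 → met
8. autoclave spore test 113 days ago vs limit 120 → met
Not met: 0 of 8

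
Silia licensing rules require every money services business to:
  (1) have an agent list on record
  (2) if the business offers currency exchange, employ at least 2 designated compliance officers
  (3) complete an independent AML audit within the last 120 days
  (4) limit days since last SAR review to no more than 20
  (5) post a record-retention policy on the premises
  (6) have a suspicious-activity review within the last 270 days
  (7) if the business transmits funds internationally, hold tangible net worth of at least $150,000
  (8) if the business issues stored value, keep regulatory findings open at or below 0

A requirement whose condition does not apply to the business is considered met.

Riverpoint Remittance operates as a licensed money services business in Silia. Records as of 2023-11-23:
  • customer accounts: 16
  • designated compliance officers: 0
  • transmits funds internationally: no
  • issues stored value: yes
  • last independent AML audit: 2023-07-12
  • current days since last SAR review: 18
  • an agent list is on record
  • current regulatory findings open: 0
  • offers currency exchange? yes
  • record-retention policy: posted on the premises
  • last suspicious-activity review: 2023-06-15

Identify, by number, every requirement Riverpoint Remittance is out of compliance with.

2, 3

1. agent list present → met
2. condition 'offers currency exchange' holds; designated compliance officers 0 < 2 → not met
3. independent AML audit 134 days ago vs limit 120 → not met
4. days since last SAR review 18 ≤ 20 → met
5. record-retention policy present → met
6. suspicious-activity review 161 days ago vs limit 270 → met
7. condition 'transmits funds internationally' does not hold → requirement n/a → met
8. condition 'issues stored value' holds; regulatory findings open 0 ≤ 0 → met
Not met: 2, 3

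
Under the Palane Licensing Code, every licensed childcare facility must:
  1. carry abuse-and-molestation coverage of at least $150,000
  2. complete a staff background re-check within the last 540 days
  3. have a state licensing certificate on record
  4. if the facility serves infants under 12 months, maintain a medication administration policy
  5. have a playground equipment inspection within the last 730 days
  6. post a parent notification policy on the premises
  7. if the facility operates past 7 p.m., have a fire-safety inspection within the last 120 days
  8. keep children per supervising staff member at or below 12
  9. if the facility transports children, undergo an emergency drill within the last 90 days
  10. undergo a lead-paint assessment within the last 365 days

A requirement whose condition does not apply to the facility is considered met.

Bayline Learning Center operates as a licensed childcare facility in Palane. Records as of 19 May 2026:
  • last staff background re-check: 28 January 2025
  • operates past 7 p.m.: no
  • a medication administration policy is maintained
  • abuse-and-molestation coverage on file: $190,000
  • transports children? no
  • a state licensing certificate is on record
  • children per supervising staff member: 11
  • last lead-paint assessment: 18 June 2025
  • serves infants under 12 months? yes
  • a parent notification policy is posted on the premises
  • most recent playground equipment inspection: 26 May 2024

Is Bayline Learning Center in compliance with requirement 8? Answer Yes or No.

8. children per supervising staff member 11 ≤ 12 → met

Yes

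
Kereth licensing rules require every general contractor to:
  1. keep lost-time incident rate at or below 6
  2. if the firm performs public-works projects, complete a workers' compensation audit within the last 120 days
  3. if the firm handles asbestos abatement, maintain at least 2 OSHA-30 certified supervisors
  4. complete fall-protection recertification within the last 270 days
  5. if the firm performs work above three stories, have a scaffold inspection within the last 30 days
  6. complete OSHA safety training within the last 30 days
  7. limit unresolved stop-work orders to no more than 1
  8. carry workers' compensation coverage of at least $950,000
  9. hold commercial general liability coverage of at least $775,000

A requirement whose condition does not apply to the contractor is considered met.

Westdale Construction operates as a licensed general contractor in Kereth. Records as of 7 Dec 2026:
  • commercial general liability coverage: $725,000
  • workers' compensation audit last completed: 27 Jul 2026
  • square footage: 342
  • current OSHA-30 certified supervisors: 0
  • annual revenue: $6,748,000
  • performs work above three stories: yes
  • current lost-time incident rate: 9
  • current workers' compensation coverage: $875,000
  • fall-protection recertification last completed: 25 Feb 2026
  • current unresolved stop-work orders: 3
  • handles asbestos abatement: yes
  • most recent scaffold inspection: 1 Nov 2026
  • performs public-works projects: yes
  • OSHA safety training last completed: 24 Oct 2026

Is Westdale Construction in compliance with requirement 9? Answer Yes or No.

9. commercial general liability coverage $725,000 < $775,000 → not met

No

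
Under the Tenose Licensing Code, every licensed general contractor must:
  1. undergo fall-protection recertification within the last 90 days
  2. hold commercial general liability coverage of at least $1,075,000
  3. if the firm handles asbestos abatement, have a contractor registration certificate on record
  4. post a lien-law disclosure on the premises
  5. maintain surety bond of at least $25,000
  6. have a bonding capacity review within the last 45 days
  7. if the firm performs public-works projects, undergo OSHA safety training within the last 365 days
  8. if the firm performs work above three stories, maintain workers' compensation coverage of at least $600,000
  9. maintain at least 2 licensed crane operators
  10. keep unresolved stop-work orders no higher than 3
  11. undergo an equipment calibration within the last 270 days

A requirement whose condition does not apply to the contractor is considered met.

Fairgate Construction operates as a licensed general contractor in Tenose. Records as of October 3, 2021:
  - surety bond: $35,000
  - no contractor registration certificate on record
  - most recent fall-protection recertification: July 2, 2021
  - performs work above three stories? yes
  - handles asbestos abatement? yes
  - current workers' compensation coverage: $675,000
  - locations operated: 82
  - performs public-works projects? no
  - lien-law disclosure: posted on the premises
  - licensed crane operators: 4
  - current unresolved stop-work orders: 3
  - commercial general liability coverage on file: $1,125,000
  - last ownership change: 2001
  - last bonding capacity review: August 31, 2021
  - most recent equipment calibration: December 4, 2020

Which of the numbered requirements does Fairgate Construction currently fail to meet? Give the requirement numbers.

1. fall-protection recertification 93 days ago vs limit 90 → not met
2. commercial general liability coverage $1,125,000 ≥ $1,075,000 → met
3. condition 'handles asbestos abatement' holds; contractor registration certificate absent → not met
4. lien-law disclosure present → met
5. surety bond $35,000 ≥ $25,000 → met
6. bonding capacity review 33 days ago vs limit 45 → met
7. condition 'performs public-works projects' does not hold → requirement n/a → met
8. condition 'performs work above three stories' holds; workers' compensation coverage $675,000 ≥ $600,000 → met
9. licensed crane operators 4 ≥ 2 → met
10. unresolved stop-work orders 3 ≤ 3 → met
11. equipment calibration 303 days ago vs limit 270 → not met
Not met: 1, 3, 11

1, 3, 11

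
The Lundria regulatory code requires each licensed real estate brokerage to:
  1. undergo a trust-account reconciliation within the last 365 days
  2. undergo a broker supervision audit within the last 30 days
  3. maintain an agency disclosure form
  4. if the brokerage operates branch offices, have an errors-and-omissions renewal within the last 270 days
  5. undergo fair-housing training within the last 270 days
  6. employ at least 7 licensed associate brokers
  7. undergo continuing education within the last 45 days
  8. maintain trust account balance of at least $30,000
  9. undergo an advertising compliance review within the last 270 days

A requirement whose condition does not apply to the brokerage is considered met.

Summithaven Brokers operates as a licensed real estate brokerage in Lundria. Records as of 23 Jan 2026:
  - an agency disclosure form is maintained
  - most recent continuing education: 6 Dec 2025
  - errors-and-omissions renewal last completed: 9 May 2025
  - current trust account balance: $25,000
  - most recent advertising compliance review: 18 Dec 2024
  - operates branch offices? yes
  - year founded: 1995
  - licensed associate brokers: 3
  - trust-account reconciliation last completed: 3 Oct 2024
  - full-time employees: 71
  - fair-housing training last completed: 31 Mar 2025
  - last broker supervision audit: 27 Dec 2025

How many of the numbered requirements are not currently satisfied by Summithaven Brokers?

6

1. trust-account reconciliation 477 days ago vs limit 365 → not met
2. broker supervision audit 27 days ago vs limit 30 → met
3. agency disclosure form present → met
4. condition 'operates branch offices' holds; errors-and-omissions renewal 259 days ago vs limit 270 → met
5. fair-housing training 298 days ago vs limit 270 → not met
6. licensed associate brokers 3 < 7 → not met
7. continuing education 48 days ago vs limit 45 → not met
8. trust account balance $25,000 < $30,000 → not met
9. advertising compliance review 401 days ago vs limit 270 → not met
Not met: 6 of 9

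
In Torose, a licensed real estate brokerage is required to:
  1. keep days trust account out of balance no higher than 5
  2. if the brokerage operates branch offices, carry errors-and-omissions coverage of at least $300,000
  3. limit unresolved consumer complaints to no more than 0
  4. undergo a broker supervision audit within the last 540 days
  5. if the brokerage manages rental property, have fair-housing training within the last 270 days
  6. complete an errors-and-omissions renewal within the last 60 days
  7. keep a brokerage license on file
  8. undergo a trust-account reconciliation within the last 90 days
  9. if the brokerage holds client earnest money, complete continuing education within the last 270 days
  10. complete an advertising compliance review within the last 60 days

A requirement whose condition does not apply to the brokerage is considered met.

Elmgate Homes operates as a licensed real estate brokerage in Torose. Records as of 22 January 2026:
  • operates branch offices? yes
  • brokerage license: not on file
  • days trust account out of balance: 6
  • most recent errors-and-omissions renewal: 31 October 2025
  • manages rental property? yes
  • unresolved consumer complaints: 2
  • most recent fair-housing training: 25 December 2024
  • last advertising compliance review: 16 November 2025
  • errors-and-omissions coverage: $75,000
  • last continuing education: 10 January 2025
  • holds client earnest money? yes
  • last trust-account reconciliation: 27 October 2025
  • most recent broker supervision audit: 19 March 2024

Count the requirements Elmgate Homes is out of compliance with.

1. days trust account out of balance 6 > 5 → not met
2. condition 'operates branch offices' holds; errors-and-omissions coverage $75,000 < $300,000 → not met
3. unresolved consumer complaints 2 > 0 → not met
4. broker supervision audit 674 days ago vs limit 540 → not met
5. condition 'manages rental property' holds; fair-housing training 393 days ago vs limit 270 → not met
6. errors-and-omissions renewal 83 days ago vs limit 60 → not met
7. brokerage license absent → not met
8. trust-account reconciliation 87 days ago vs limit 90 → met
9. condition 'holds client earnest money' holds; continuing education 377 days ago vs limit 270 → not met
10. advertising compliance review 67 days ago vs limit 60 → not met
Not met: 9 of 10

9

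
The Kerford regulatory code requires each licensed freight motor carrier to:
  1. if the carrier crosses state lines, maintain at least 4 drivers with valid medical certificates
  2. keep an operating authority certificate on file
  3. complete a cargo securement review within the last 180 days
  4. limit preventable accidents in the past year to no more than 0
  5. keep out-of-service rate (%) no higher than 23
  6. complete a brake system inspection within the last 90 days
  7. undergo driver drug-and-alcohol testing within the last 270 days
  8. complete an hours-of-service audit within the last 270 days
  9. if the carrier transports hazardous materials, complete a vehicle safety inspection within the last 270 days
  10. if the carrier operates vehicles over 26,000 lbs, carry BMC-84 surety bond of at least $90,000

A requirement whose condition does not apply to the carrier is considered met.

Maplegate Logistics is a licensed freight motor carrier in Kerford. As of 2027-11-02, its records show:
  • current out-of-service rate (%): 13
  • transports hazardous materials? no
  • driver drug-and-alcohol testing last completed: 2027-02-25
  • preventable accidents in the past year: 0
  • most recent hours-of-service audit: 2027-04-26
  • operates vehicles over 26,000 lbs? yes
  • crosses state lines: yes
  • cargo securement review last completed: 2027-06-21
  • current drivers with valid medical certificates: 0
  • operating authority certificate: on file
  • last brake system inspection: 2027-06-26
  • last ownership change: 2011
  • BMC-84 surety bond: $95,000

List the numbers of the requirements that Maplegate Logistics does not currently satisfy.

1. condition 'crosses state lines' holds; drivers with valid medical certificates 0 < 4 → not met
2. operating authority certificate present → met
3. cargo securement review 134 days ago vs limit 180 → met
4. preventable accidents in the past year 0 ≤ 0 → met
5. out-of-service rate (%) 13 ≤ 23 → met
6. brake system inspection 129 days ago vs limit 90 → not met
7. driver drug-and-alcohol testing 250 days ago vs limit 270 → met
8. hours-of-service audit 190 days ago vs limit 270 → met
9. condition 'transports hazardous materials' does not hold → requirement n/a → met
10. condition 'operates vehicles over 26,000 lbs' holds; BMC-84 surety bond $95,000 ≥ $90,000 → met
Not met: 1, 6

1, 6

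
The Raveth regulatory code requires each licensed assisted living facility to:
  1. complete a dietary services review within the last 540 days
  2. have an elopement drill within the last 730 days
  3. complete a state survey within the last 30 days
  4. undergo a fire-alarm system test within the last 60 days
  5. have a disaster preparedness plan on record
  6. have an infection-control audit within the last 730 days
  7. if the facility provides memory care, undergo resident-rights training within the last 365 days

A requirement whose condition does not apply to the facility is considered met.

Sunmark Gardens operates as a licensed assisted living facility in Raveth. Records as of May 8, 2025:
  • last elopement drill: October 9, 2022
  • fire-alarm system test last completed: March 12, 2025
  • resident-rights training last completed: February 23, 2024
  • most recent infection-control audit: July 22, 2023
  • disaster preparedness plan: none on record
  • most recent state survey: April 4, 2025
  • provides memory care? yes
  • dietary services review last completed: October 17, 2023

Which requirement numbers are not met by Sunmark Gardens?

1. dietary services review 569 days ago vs limit 540 → not met
2. elopement drill 942 days ago vs limit 730 → not met
3. state survey 34 days ago vs limit 30 → not met
4. fire-alarm system test 57 days ago vs limit 60 → met
5. disaster preparedness plan absent → not met
6. infection-control audit 656 days ago vs limit 730 → met
7. condition 'provides memory care' holds; resident-rights training 440 days ago vs limit 365 → not met
Not met: 1, 2, 3, 5, 7

1, 2, 3, 5, 7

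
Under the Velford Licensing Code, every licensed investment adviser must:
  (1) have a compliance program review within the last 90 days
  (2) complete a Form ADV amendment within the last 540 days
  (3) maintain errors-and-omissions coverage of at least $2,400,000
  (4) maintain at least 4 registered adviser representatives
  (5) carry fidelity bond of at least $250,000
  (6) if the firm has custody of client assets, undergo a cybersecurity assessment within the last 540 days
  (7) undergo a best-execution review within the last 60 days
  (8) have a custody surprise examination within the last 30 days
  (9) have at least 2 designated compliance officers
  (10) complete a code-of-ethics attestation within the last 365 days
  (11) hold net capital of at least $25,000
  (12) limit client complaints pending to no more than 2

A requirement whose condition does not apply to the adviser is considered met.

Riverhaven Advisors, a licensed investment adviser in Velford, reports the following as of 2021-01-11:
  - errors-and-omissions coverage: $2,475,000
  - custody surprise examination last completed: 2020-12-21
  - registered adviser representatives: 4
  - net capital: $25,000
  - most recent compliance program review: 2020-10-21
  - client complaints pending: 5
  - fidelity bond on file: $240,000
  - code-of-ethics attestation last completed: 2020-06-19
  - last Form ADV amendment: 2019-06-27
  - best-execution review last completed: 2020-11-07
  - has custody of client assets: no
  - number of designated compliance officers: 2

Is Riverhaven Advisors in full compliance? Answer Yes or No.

1. compliance program review 82 days ago vs limit 90 → met
2. Form ADV amendment 564 days ago vs limit 540 → not met
3. errors-and-omissions coverage $2,475,000 ≥ $2,400,000 → met
4. registered adviser representatives 4 ≥ 4 → met
5. fidelity bond $240,000 < $250,000 → not met
6. condition 'has custody of client assets' does not hold → requirement n/a → met
7. best-execution review 65 days ago vs limit 60 → not met
8. custody surprise examination 21 days ago vs limit 30 → met
9. designated compliance officers 2 ≥ 2 → met
10. code-of-ethics attestation 206 days ago vs limit 365 → met
11. net capital $25,000 ≥ $25,000 → met
12. client complaints pending 5 > 2 → not met
Not met: 2, 5, 7, 12

No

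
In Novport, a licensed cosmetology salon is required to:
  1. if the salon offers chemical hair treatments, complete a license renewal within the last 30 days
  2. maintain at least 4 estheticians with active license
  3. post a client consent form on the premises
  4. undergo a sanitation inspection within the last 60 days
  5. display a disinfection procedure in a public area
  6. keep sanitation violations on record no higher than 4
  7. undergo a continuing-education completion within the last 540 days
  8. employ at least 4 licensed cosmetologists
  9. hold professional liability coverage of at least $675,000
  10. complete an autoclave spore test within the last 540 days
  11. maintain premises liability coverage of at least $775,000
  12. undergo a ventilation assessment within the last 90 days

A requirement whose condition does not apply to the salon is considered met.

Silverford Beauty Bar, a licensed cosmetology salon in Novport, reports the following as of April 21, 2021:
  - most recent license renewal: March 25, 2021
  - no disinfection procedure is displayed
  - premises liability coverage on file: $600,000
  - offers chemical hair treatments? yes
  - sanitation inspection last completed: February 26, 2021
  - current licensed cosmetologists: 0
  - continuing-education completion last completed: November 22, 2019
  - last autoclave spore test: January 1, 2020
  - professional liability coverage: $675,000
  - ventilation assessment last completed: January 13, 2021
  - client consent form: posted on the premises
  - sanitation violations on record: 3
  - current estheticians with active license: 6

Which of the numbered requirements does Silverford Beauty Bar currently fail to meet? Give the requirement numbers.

5, 8, 11, 12

1. condition 'offers chemical hair treatments' holds; license renewal 27 days ago vs limit 30 → met
2. estheticians with active license 6 ≥ 4 → met
3. client consent form present → met
4. sanitation inspection 54 days ago vs limit 60 → met
5. disinfection procedure absent → not met
6. sanitation violations on record 3 ≤ 4 → met
7. continuing-education completion 516 days ago vs limit 540 → met
8. licensed cosmetologists 0 < 4 → not met
9. professional liability coverage $675,000 ≥ $675,000 → met
10. autoclave spore test 476 days ago vs limit 540 → met
11. premises liability coverage $600,000 < $775,000 → not met
12. ventilation assessment 98 days ago vs limit 90 → not met
Not met: 5, 8, 11, 12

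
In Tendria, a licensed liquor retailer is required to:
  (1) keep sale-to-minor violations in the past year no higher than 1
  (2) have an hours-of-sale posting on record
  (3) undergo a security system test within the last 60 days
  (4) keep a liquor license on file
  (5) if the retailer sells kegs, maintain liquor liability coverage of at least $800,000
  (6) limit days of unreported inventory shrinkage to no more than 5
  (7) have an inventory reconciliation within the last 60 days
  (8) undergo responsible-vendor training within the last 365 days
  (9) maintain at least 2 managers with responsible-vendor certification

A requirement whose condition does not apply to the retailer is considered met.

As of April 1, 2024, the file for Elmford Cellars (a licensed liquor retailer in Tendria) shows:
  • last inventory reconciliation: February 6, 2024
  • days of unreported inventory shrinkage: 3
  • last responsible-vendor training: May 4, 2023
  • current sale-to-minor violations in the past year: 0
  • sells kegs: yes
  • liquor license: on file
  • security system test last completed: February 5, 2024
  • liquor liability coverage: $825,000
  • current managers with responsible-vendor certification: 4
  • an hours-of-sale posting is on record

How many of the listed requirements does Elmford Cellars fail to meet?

0

1. sale-to-minor violations in the past year 0 ≤ 1 → met
2. hours-of-sale posting present → met
3. security system test 56 days ago vs limit 60 → met
4. liquor license present → met
5. condition 'sells kegs' holds; liquor liability coverage $825,000 ≥ $800,000 → met
6. days of unreported inventory shrinkage 3 ≤ 5 → met
7. inventory reconciliation 55 days ago vs limit 60 → met
8. responsible-vendor training 333 days ago vs limit 365 → met
9. managers with responsible-vendor certification 4 ≥ 2 → met
Not met: 0 of 9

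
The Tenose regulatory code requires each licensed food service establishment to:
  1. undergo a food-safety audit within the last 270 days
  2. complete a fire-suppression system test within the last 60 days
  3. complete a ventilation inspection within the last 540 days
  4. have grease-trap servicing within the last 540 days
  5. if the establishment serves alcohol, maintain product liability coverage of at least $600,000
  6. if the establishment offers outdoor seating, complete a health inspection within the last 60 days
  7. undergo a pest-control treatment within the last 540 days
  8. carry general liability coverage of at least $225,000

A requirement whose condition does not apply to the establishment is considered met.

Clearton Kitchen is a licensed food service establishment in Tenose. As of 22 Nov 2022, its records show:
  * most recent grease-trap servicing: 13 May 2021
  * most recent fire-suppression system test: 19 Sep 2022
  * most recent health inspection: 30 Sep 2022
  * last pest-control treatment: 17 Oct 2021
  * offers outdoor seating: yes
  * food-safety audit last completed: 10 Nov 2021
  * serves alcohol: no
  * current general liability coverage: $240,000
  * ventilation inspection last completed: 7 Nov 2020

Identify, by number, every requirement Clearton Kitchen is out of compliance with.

1, 2, 3, 4

1. food-safety audit 377 days ago vs limit 270 → not met
2. fire-suppression system test 64 days ago vs limit 60 → not met
3. ventilation inspection 745 days ago vs limit 540 → not met
4. grease-trap servicing 558 days ago vs limit 540 → not met
5. condition 'serves alcohol' does not hold → requirement n/a → met
6. condition 'offers outdoor seating' holds; health inspection 53 days ago vs limit 60 → met
7. pest-control treatment 401 days ago vs limit 540 → met
8. general liability coverage $240,000 ≥ $225,000 → met
Not met: 1, 2, 3, 4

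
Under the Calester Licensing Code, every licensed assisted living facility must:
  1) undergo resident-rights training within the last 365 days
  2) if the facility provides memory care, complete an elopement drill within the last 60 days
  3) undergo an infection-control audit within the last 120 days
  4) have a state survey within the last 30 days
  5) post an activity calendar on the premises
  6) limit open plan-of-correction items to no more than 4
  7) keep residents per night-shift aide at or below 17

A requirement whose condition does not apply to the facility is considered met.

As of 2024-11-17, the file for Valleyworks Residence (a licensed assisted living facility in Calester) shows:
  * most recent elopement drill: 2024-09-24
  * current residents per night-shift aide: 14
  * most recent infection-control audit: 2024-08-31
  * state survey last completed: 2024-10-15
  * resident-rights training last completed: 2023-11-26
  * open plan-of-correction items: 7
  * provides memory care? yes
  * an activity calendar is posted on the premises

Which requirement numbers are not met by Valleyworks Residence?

1. resident-rights training 357 days ago vs limit 365 → met
2. condition 'provides memory care' holds; elopement drill 54 days ago vs limit 60 → met
3. infection-control audit 78 days ago vs limit 120 → met
4. state survey 33 days ago vs limit 30 → not met
5. activity calendar present → met
6. open plan-of-correction items 7 > 4 → not met
7. residents per night-shift aide 14 ≤ 17 → met
Not met: 4, 6

4, 6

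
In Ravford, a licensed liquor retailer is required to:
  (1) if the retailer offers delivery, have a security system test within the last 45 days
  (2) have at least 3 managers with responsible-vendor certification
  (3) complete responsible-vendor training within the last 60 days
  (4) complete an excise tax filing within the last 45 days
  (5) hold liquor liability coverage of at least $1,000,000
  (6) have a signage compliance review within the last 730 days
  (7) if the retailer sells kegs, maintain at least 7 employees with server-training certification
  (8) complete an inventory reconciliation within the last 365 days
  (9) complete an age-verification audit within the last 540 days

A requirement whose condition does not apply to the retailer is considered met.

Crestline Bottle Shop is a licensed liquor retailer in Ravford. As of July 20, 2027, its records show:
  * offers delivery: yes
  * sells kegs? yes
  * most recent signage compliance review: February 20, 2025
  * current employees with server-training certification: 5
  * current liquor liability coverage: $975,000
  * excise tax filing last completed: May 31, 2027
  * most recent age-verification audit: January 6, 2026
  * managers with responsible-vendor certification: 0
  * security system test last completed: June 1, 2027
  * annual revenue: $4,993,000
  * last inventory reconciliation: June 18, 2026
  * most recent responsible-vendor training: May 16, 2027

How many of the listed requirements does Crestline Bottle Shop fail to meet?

1. condition 'offers delivery' holds; security system test 49 days ago vs limit 45 → not met
2. managers with responsible-vendor certification 0 < 3 → not met
3. responsible-vendor training 65 days ago vs limit 60 → not met
4. excise tax filing 50 days ago vs limit 45 → not met
5. liquor liability coverage $975,000 < $1,000,000 → not met
6. signage compliance review 880 days ago vs limit 730 → not met
7. condition 'sells kegs' holds; employees with server-training certification 5 < 7 → not met
8. inventory reconciliation 397 days ago vs limit 365 → not met
9. age-verification audit 560 days ago vs limit 540 → not met
Not met: 9 of 9

9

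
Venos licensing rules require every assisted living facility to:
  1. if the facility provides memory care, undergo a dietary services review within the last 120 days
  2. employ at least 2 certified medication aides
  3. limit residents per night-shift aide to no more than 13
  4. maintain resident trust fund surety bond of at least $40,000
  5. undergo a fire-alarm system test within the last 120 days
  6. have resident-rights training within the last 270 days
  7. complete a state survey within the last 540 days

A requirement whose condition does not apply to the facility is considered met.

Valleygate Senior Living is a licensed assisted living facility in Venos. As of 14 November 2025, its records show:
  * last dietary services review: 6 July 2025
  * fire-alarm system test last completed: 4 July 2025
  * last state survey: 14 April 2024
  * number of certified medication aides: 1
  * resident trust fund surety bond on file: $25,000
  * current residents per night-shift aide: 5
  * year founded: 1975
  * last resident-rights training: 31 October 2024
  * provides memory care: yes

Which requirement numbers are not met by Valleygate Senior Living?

1. condition 'provides memory care' holds; dietary services review 131 days ago vs limit 120 → not met
2. certified medication aides 1 < 2 → not met
3. residents per night-shift aide 5 ≤ 13 → met
4. resident trust fund surety bond $25,000 < $40,000 → not met
5. fire-alarm system test 133 days ago vs limit 120 → not met
6. resident-rights training 379 days ago vs limit 270 → not met
7. state survey 579 days ago vs limit 540 → not met
Not met: 1, 2, 4, 5, 6, 7

1, 2, 4, 5, 6, 7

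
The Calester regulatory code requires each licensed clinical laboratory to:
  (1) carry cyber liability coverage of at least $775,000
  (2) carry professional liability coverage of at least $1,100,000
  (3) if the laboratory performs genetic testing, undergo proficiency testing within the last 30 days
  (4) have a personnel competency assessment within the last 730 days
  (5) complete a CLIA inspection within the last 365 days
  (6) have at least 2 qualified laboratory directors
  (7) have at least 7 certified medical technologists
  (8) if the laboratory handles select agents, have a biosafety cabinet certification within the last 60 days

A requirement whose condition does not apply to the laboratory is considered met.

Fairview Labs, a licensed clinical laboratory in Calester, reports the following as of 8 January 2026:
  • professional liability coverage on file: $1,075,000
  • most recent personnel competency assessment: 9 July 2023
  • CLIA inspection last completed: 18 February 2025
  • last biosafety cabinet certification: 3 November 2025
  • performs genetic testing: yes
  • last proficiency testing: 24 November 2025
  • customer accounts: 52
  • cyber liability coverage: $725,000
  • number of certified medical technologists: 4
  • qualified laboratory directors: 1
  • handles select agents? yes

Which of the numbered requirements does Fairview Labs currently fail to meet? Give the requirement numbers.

1. cyber liability coverage $725,000 < $775,000 → not met
2. professional liability coverage $1,075,000 < $1,100,000 → not met
3. condition 'performs genetic testing' holds; proficiency testing 45 days ago vs limit 30 → not met
4. personnel competency assessment 914 days ago vs limit 730 → not met
5. CLIA inspection 324 days ago vs limit 365 → met
6. qualified laboratory directors 1 < 2 → not met
7. certified medical technologists 4 < 7 → not met
8. condition 'handles select agents' holds; biosafety cabinet certification 66 days ago vs limit 60 → not met
Not met: 1, 2, 3, 4, 6, 7, 8

1, 2, 3, 4, 6, 7, 8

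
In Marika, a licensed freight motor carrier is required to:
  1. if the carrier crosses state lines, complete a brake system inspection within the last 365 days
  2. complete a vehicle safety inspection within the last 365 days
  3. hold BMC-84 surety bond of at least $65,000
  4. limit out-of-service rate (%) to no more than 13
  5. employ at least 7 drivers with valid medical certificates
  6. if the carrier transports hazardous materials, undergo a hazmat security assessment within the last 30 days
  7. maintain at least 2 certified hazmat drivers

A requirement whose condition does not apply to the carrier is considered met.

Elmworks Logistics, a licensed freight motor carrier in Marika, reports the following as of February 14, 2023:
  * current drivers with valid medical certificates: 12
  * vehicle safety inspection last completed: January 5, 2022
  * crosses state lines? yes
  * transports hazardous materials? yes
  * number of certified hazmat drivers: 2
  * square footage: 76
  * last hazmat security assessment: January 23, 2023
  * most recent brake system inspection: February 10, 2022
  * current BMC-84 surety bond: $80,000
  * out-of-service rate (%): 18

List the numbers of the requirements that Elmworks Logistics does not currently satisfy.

1, 2, 4

1. condition 'crosses state lines' holds; brake system inspection 369 days ago vs limit 365 → not met
2. vehicle safety inspection 405 days ago vs limit 365 → not met
3. BMC-84 surety bond $80,000 ≥ $65,000 → met
4. out-of-service rate (%) 18 > 13 → not met
5. drivers with valid medical certificates 12 ≥ 7 → met
6. condition 'transports hazardous materials' holds; hazmat security assessment 22 days ago vs limit 30 → met
7. certified hazmat drivers 2 ≥ 2 → met
Not met: 1, 2, 4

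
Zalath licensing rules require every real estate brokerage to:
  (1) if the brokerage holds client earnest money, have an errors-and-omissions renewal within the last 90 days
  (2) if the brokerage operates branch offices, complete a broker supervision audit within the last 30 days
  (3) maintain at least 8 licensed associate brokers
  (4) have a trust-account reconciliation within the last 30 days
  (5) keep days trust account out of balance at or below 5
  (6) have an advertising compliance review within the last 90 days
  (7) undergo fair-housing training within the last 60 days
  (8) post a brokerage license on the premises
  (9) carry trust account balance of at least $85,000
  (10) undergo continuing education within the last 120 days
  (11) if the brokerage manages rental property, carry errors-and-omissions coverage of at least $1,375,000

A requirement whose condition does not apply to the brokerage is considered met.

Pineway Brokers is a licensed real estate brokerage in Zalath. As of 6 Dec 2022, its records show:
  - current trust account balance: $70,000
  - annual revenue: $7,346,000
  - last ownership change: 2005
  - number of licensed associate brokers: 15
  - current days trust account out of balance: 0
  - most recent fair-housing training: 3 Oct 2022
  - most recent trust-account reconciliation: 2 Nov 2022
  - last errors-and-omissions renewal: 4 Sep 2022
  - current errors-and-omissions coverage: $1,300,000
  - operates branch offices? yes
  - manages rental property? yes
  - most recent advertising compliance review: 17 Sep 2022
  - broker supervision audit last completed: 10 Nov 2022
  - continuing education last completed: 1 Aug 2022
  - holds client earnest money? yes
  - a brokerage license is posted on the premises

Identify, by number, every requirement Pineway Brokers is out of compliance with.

1. condition 'holds client earnest money' holds; errors-and-omissions renewal 93 days ago vs limit 90 → not met
2. condition 'operates branch offices' holds; broker supervision audit 26 days ago vs limit 30 → met
3. licensed associate brokers 15 ≥ 8 → met
4. trust-account reconciliation 34 days ago vs limit 30 → not met
5. days trust account out of balance 0 ≤ 5 → met
6. advertising compliance review 80 days ago vs limit 90 → met
7. fair-housing training 64 days ago vs limit 60 → not met
8. brokerage license present → met
9. trust account balance $70,000 < $85,000 → not met
10. continuing education 127 days ago vs limit 120 → not met
11. condition 'manages rental property' holds; errors-and-omissions coverage $1,300,000 < $1,375,000 → not met
Not met: 1, 4, 7, 9, 10, 11

1, 4, 7, 9, 10, 11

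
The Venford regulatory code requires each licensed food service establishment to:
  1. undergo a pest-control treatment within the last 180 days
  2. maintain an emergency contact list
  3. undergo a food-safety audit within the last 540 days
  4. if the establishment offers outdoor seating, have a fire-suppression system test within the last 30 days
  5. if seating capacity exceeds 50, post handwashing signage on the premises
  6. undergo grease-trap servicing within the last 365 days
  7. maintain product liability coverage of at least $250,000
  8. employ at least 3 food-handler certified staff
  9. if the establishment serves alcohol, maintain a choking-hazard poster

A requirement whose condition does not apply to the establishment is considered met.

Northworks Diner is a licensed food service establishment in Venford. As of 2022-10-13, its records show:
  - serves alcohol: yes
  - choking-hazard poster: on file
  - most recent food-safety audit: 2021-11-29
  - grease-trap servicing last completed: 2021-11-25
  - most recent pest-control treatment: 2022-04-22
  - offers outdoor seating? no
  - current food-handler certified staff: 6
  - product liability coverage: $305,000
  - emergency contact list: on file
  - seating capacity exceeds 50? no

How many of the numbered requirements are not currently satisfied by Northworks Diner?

0

1. pest-control treatment 174 days ago vs limit 180 → met
2. emergency contact list present → met
3. food-safety audit 318 days ago vs limit 540 → met
4. condition 'offers outdoor seating' does not hold → requirement n/a → met
5. condition 'seating capacity exceeds 50' does not hold → requirement n/a → met
6. grease-trap servicing 322 days ago vs limit 365 → met
7. product liability coverage $305,000 ≥ $250,000 → met
8. food-handler certified staff 6 ≥ 3 → met
9. condition 'serves alcohol' holds; choking-hazard poster present → met
Not met: 0 of 9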